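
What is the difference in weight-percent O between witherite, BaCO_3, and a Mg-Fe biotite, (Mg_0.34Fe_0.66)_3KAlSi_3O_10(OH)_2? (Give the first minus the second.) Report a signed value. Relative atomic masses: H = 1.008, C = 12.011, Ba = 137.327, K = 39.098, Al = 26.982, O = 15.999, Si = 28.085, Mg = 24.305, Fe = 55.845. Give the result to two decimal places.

-15.70 percentage points

O in BaCO_3: molar mass 197.335 g/mol; 3×15.999 = 47.997 g → 24.32 wt%.
O in (Mg_0.34Fe_0.66)_3KAlSi_3O_10(OH)_2: molar mass 479.703 g/mol; 12×15.999 = 191.988 g → 40.02 wt%.
Difference = 24.32 − 40.02 = -15.70 percentage points.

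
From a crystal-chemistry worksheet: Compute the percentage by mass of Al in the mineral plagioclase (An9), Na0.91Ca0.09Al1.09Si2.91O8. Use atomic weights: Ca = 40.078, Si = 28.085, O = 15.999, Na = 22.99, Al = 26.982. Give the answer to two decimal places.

Formula mass = 0.91×22.99 + 0.09×40.078 + 1.09×26.982 + 2.91×28.085 + 8×15.999 = 263.658 g/mol, of which 29.410 g is Al.
So Al makes up 29.410/263.658 = 0.1115 of the mass, i.e. 11.15%.

11.15 mass %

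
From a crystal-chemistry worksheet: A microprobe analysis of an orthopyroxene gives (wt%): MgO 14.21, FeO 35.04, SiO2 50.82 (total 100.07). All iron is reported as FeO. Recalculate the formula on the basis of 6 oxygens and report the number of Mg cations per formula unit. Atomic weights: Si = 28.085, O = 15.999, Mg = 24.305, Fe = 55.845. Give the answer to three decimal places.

0.835 Mg apfu

14.21 wt% MgO ÷ 40.304 g/mol = 0.35257 mol, giving 0.35257 Mg and 0.35257 O.
35.04 wt% FeO ÷ 71.844 g/mol = 0.48772 mol, giving 0.48772 Fe and 0.48772 O.
50.82 wt% SiO2 ÷ 60.083 g/mol = 0.84583 mol, giving 0.84583 Si and 1.69166 O.
Oxygen sums to 2.53195; scaling by 6/2.53195 = 2.36972 puts the formula on 6 O.
Mg: 0.35257 × 2.36972 = 0.835 atoms per formula unit.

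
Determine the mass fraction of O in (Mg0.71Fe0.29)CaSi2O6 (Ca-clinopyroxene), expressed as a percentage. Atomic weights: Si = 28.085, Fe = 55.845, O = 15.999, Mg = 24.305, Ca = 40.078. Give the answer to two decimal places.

42.53 wt%

M((Mg0.71Fe0.29)CaSi2O6) = 225.694 g/mol.
O contributes 6 × 15.999 = 95.994 g per mole.
95.994/225.694 = 0.4253 → 42.53%.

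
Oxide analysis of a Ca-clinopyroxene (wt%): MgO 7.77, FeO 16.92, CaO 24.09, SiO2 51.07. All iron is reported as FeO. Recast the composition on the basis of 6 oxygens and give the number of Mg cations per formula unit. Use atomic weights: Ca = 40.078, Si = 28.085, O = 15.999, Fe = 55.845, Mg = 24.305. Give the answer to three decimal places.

0.452 Mg apfu

MgO: 7.77/40.304 = 0.19278 mol → 0.19278 mol Mg, 0.19278 mol O.
FeO: 16.92/71.844 = 0.23551 mol → 0.23551 mol Fe, 0.23551 mol O.
CaO: 24.09/56.077 = 0.42959 mol → 0.42959 mol Ca, 0.42959 mol O.
SiO2: 51.07/60.083 = 0.84999 mol → 0.84999 mol Si, 1.69998 mol O.
Total oxygen = 2.55786 mol. Normalization factor = 6/2.55786 = 2.34571.
Mg per 6 O = 0.19278 × 2.34571 = 0.452.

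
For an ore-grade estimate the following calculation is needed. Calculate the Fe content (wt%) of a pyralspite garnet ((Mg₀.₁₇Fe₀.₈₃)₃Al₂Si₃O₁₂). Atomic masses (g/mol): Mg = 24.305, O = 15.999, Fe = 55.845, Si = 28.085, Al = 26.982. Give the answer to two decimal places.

Molar mass of (Mg₀.₁₇Fe₀.₈₃)₃Al₂Si₃O₁₂: 0.51·24.305 + 2.49·55.845 + 2·26.982 + 3·28.085 + 12·15.999 = 481.657 g/mol.
Mass of Fe per formula unit: 2.49 × 55.845 = 139.054 g.
Weight fraction Fe = 139.054 / 481.657 = 0.2887.

28.87 wt%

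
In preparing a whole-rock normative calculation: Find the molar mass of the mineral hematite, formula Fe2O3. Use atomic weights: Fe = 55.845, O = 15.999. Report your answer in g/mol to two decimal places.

The formula mass is the sum 2·55.845 + 3·15.999.

159.69 g/mol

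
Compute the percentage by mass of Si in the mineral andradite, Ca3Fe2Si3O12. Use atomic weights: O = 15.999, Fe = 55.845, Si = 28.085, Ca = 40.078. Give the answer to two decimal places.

16.58 mass %

Molar mass of Ca3Fe2Si3O12: 3×40.078 + 2×55.845 + 3×28.085 + 12×15.999 = 508.167 g/mol.
Mass of Si per formula unit: 3 × 28.085 = 84.255 g.
Weight fraction Si = 84.255 / 508.167 = 0.1658.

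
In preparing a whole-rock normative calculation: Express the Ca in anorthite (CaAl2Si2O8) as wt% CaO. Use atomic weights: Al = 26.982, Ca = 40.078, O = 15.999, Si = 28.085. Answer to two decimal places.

Formula mass = 278.204 g/mol.
1 Ca → 1.0000 mol CaO per formula unit; M(CaO) = 56.077, so CaO mass = 56.077 g.
56.077/278.204 × 100 = 20.16 wt%.

20.16 wt%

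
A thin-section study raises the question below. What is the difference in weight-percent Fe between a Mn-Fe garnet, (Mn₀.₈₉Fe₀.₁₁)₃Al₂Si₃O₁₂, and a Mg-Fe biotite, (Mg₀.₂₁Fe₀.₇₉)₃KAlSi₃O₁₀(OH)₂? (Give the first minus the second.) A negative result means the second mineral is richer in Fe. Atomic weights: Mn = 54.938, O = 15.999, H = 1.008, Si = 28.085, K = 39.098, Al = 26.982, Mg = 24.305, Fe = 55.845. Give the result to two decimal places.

Fe in (Mn₀.₈₉Fe₀.₁₁)₃Al₂Si₃O₁₂: molar mass 495.320 g/mol; 0.33×55.845 = 18.429 g → 3.72 wt%.
Fe in (Mg₀.₂₁Fe₀.₇₉)₃KAlSi₃O₁₀(OH)₂: molar mass 492.004 g/mol; 2.37×55.845 = 132.353 g → 26.90 wt%.
Difference = 3.72 − 26.90 = -23.18 percentage points.

-23.18 percentage points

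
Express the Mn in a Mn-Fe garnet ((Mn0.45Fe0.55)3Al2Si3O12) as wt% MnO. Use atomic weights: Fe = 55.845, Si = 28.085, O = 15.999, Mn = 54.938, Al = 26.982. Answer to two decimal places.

19.29 wt%

M((Mn0.45Fe0.55)3Al2Si3O12) = 496.518 g/mol; M(MnO) = 70.937 g/mol.
Moles MnO per formula unit = 1.35 Mn ÷ 1 = 1.3500.
MnO fraction = (1.3500 × 70.937) / 496.518 = 95.765/496.518 = 0.1929.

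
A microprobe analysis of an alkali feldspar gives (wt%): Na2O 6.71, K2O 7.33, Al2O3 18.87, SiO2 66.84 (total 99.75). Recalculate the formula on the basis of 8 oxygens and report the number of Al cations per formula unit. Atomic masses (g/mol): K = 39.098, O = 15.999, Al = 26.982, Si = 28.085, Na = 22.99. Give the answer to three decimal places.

0.998 Al apfu

6.71 wt% Na2O ÷ 61.979 g/mol = 0.10826 mol, giving 0.21652 Na and 0.10826 O.
7.33 wt% K2O ÷ 94.195 g/mol = 0.07782 mol, giving 0.15564 K and 0.07782 O.
18.87 wt% Al2O3 ÷ 101.961 g/mol = 0.18507 mol, giving 0.37014 Al and 0.55521 O.
66.84 wt% SiO2 ÷ 60.083 g/mol = 1.11246 mol, giving 1.11246 Si and 2.22492 O.
Oxygen sums to 2.96621; scaling by 8/2.96621 = 2.69704 puts the formula on 8 O.
Al: 0.37014 × 2.69704 = 0.998 atoms per formula unit.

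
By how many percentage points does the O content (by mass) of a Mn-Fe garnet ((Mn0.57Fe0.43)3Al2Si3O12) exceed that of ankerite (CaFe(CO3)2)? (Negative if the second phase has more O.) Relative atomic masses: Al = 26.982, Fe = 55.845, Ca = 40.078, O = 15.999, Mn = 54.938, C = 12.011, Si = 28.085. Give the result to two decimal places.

O in (Mn0.57Fe0.43)3Al2Si3O12: molar mass 496.191 g/mol; 12×15.999 = 191.988 g → 38.69 wt%.
O in CaFe(CO3)2: molar mass 215.939 g/mol; 6×15.999 = 95.994 g → 44.45 wt%.
Difference = 38.69 − 44.45 = -5.76 percentage points.

-5.76 percentage points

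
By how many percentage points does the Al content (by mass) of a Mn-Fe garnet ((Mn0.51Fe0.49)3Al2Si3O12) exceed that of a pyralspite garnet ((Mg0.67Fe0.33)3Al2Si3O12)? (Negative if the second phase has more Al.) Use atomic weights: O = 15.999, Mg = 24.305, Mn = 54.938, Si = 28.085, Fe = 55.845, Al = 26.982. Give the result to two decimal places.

First mineral: 53.964 g Al in 496.354 g formula = 10.87 wt% Al.
Second mineral: 53.964 g Al in 434.347 g formula = 12.42 wt% Al.
10.87% − 12.42% gives a difference of -1.55 percentage points.

-1.55 percentage points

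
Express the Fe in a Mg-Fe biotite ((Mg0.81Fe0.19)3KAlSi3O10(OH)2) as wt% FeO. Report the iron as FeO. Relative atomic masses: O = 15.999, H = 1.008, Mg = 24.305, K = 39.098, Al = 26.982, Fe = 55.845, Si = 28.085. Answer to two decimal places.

9.41 wt%

M((Mg0.81Fe0.19)3KAlSi3O10(OH)2) = 435.232 g/mol; M(FeO) = 71.844 g/mol.
Moles FeO per formula unit = 0.57 Fe ÷ 1 = 0.5700.
FeO fraction = (0.5700 × 71.844) / 435.232 = 40.951/435.232 = 0.0941.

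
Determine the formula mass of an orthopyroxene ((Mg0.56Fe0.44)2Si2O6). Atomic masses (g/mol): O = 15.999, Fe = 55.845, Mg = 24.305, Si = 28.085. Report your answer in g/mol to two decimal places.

228.53 g/mol

M = 1.12(24.305) + 0.88(55.845) + 2(28.085) + 6(15.999)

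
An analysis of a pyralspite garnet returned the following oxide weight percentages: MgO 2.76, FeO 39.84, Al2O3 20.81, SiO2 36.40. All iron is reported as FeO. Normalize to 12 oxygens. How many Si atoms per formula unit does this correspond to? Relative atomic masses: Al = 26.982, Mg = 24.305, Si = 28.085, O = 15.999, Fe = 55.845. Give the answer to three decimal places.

2.971 Si apfu

2.76 wt% MgO ÷ 40.304 g/mol = 0.06848 mol, giving 0.06848 Mg and 0.06848 O.
39.84 wt% FeO ÷ 71.844 g/mol = 0.55453 mol, giving 0.55453 Fe and 0.55453 O.
20.81 wt% Al2O3 ÷ 101.961 g/mol = 0.20410 mol, giving 0.40820 Al and 0.61230 O.
36.40 wt% SiO2 ÷ 60.083 g/mol = 0.60583 mol, giving 0.60583 Si and 1.21166 O.
Oxygen sums to 2.44697; scaling by 12/2.44697 = 4.90402 puts the formula on 12 O.
Si: 0.60583 × 4.90402 = 2.971 atoms per formula unit.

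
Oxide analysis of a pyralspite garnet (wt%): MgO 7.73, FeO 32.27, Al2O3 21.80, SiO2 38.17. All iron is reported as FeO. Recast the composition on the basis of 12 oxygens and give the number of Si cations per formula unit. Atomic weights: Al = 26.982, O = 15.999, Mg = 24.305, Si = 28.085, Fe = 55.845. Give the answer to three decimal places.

7.73 wt% MgO ÷ 40.304 g/mol = 0.19179 mol, giving 0.19179 Mg and 0.19179 O.
32.27 wt% FeO ÷ 71.844 g/mol = 0.44917 mol, giving 0.44917 Fe and 0.44917 O.
21.80 wt% Al2O3 ÷ 101.961 g/mol = 0.21381 mol, giving 0.42762 Al and 0.64143 O.
38.17 wt% SiO2 ÷ 60.083 g/mol = 0.63529 mol, giving 0.63529 Si and 1.27058 O.
Oxygen sums to 2.55297; scaling by 12/2.55297 = 4.70041 puts the formula on 12 O.
Si: 0.63529 × 4.70041 = 2.986 atoms per formula unit.

2.986 Si apfu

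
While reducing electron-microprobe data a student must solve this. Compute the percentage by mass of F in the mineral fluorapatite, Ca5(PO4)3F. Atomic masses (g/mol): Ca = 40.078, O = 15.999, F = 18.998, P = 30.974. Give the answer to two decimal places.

3.77 mass %

Molar mass of Ca5(PO4)3F: 5·40.078 + 3·30.974 + 12·15.999 + 1·18.998 = 504.298 g/mol.
Mass of F per formula unit: 1 × 18.998 = 18.998 g.
Weight fraction F = 18.998 / 504.298 = 0.0377.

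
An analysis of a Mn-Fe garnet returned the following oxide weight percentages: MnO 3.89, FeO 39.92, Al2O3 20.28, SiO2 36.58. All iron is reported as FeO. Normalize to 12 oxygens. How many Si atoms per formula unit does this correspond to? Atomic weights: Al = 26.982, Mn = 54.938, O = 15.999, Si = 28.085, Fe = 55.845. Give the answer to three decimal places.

MnO (M=70.937): mol = 0.05484; Mn = 0.05484, O = 0.05484.
FeO (M=71.844): mol = 0.55565; Fe = 0.55565, O = 0.55565.
Al2O3 (M=101.961): mol = 0.19890; Al = 0.39780, O = 0.59670.
SiO2 (M=60.083): mol = 0.60882; Si = 0.60882, O = 1.21764.
ΣO = 2.42483; factor = 12/ΣO = 4.94880.
Si apfu = 0.60882 × 4.94880 = 3.013.

3.013 Si apfu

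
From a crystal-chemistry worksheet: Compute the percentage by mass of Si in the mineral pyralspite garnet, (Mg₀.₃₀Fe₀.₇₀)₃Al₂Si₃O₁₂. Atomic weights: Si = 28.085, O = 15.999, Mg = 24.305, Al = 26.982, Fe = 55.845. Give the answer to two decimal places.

Molar mass of (Mg₀.₃₀Fe₀.₇₀)₃Al₂Si₃O₁₂: 0.90·24.305 + 2.10·55.845 + 2·26.982 + 3·28.085 + 12·15.999 = 469.356 g/mol.
Mass of Si per formula unit: 3 × 28.085 = 84.255 g.
Weight fraction Si = 84.255 / 469.356 = 0.1795.

17.95 weight percent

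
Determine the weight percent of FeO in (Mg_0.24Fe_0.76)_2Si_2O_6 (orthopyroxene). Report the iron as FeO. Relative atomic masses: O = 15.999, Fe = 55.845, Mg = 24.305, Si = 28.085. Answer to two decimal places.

Formula mass = 248.715 g/mol.
1.52 Fe → 1.5200 mol FeO per formula unit; M(FeO) = 71.844, so FeO mass = 109.203 g.
109.203/248.715 × 100 = 43.91 wt%.

43.91 wt%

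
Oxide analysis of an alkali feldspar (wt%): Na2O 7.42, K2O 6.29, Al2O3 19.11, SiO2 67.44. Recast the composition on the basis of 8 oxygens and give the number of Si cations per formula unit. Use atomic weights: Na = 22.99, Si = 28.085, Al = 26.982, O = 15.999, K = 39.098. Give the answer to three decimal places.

3.000 Si apfu

7.42 wt% Na2O ÷ 61.979 g/mol = 0.11972 mol, giving 0.23944 Na and 0.11972 O.
6.29 wt% K2O ÷ 94.195 g/mol = 0.06678 mol, giving 0.13356 K and 0.06678 O.
19.11 wt% Al2O3 ÷ 101.961 g/mol = 0.18742 mol, giving 0.37484 Al and 0.56226 O.
67.44 wt% SiO2 ÷ 60.083 g/mol = 1.12245 mol, giving 1.12245 Si and 2.24490 O.
Oxygen sums to 2.99366; scaling by 8/2.99366 = 2.67231 puts the formula on 8 O.
Si: 1.12245 × 2.67231 = 3.000 atoms per formula unit.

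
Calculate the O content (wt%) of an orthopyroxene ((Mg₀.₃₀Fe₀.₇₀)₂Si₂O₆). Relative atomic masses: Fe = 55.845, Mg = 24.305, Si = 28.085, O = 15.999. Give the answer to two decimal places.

M((Mg₀.₃₀Fe₀.₇₀)₂Si₂O₆) = 244.930 g/mol.
O contributes 6 × 15.999 = 95.994 g per mole.
95.994/244.930 = 0.3919 → 39.19%.

39.19 wt%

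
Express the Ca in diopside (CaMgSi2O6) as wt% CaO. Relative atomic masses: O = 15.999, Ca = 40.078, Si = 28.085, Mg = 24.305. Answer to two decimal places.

25.90 wt%

M(CaMgSi2O6) = 216.547 g/mol; M(CaO) = 56.077 g/mol.
Moles CaO per formula unit = 1 Ca ÷ 1 = 1.0000.
CaO fraction = (1.0000 × 56.077) / 216.547 = 56.077/216.547 = 0.2590.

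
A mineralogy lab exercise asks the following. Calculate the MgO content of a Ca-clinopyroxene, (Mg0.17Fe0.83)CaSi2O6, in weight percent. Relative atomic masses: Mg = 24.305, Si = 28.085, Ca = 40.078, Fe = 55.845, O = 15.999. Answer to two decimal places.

2.82 wt%

Formula mass = 242.725 g/mol.
0.17 Mg → 0.1700 mol MgO per formula unit; M(MgO) = 40.304, so MgO mass = 6.852 g.
6.852/242.725 × 100 = 2.82 wt%.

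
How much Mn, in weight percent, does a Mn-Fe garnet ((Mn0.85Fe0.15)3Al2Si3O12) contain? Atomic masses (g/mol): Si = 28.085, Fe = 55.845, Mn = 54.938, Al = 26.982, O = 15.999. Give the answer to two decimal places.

28.28 weight percent

Molar mass of (Mn0.85Fe0.15)3Al2Si3O12: 2.55·54.938 + 0.45·55.845 + 2·26.982 + 3·28.085 + 12·15.999 = 495.429 g/mol.
Mass of Mn per formula unit: 2.55 × 54.938 = 140.092 g.
Weight fraction Mn = 140.092 / 495.429 = 0.2828.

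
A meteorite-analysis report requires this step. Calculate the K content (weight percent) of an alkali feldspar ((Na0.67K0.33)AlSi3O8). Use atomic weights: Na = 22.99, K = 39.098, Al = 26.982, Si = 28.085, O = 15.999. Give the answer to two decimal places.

M((Na0.67K0.33)AlSi3O8) = 267.535 g/mol.
K contributes 0.33 × 39.098 = 12.902 g per mole.
12.902/267.535 = 0.0482 → 4.82%.

4.82 weight percent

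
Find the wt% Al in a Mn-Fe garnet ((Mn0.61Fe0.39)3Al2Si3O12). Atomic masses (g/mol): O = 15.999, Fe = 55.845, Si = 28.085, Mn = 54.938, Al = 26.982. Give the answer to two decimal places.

Molar mass of (Mn0.61Fe0.39)3Al2Si3O12: 1.83*54.938 + 1.17*55.845 + 2*26.982 + 3*28.085 + 12*15.999 = 496.082 g/mol.
Mass of Al per formula unit: 2 × 26.982 = 53.964 g.
Weight fraction Al = 53.964 / 496.082 = 0.1088.

10.88 wt%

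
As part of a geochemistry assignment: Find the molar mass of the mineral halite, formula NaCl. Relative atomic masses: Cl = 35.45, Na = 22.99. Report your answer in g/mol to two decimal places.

The formula mass is the sum 1*22.99 + 1*35.45.

58.44 g/mol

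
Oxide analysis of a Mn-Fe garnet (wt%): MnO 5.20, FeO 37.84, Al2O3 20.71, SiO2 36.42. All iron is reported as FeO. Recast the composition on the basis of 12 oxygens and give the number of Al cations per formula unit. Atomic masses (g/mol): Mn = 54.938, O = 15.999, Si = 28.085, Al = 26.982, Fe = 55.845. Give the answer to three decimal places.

2.013 Al apfu

MnO (M=70.937): mol = 0.07330; Mn = 0.07330, O = 0.07330.
FeO (M=71.844): mol = 0.52670; Fe = 0.52670, O = 0.52670.
Al2O3 (M=101.961): mol = 0.20312; Al = 0.40624, O = 0.60936.
SiO2 (M=60.083): mol = 0.60616; Si = 0.60616, O = 1.21232.
ΣO = 2.42168; factor = 12/ΣO = 4.95524.
Al apfu = 0.40624 × 4.95524 = 2.013.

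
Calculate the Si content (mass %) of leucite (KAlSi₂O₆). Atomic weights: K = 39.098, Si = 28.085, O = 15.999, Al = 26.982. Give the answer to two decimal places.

25.74 mass %

M(KAlSi₂O₆) = 218.244 g/mol.
Si contributes 2 × 28.085 = 56.170 g per mole.
56.170/218.244 = 0.2574 → 25.74%.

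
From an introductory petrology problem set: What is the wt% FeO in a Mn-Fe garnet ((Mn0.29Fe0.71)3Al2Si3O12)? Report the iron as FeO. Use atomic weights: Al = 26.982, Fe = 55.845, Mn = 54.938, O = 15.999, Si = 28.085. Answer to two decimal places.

Formula mass = 496.953 g/mol.
2.13 Fe → 2.1300 mol FeO per formula unit; M(FeO) = 71.844, so FeO mass = 153.028 g.
153.028/496.953 × 100 = 30.79 wt%.

30.79 wt%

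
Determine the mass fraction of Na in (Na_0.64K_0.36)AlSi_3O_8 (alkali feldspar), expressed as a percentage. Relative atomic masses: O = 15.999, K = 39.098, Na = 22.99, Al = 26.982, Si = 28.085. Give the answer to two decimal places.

5.49 weight percent

Formula mass = 0.64×22.99 + 0.36×39.098 + 1×26.982 + 3×28.085 + 8×15.999 = 268.018 g/mol, of which 14.714 g is Na.
So Na makes up 14.714/268.018 = 0.0549 of the mass, i.e. 5.49%.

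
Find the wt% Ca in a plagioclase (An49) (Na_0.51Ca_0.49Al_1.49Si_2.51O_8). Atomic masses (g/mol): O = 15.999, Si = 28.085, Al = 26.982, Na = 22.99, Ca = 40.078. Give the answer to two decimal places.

7.27 wt%

M(Na_0.51Ca_0.49Al_1.49Si_2.51O_8) = 270.052 g/mol.
Ca contributes 0.49 × 40.078 = 19.638 g per mole.
19.638/270.052 = 0.0727 → 7.27%.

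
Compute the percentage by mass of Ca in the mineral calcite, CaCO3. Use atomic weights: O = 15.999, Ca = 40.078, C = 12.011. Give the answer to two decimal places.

M(CaCO3) = 100.086 g/mol.
Ca contributes 1 × 40.078 = 40.078 g per mole.
40.078/100.086 = 0.4004 → 40.04%.

40.04 wt%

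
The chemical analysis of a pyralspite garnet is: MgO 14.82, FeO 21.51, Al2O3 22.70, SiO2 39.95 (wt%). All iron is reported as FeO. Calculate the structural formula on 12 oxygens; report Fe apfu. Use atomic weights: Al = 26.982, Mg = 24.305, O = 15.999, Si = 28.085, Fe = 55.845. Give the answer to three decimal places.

1.348 Fe apfu

MgO (M=40.304): mol = 0.36771; Mg = 0.36771, O = 0.36771.
FeO (M=71.844): mol = 0.29940; Fe = 0.29940, O = 0.29940.
Al2O3 (M=101.961): mol = 0.22263; Al = 0.44526, O = 0.66789.
SiO2 (M=60.083): mol = 0.66491; Si = 0.66491, O = 1.32982.
ΣO = 2.66482; factor = 12/ΣO = 4.50312.
Fe apfu = 0.29940 × 4.50312 = 1.348.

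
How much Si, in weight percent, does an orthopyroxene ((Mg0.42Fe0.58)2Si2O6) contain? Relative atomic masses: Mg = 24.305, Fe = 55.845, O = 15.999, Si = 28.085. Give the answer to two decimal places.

23.66 weight percent

Formula mass = 0.84·24.305 + 1.16·55.845 + 2·28.085 + 6·15.999 = 237.360 g/mol, of which 56.170 g is Si.
So Si makes up 56.170/237.360 = 0.2366 of the mass, i.e. 23.66%.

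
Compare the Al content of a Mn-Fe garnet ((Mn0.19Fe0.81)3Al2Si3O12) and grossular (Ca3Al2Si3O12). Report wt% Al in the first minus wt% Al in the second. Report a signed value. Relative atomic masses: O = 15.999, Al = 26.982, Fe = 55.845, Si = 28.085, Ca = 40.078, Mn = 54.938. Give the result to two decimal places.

-1.13 percentage points

Al in (Mn0.19Fe0.81)3Al2Si3O12: molar mass 497.225 g/mol; 2×26.982 = 53.964 g → 10.85 wt%.
Al in Ca3Al2Si3O12: molar mass 450.441 g/mol; 2×26.982 = 53.964 g → 11.98 wt%.
Difference = 10.85 − 11.98 = -1.13 percentage points.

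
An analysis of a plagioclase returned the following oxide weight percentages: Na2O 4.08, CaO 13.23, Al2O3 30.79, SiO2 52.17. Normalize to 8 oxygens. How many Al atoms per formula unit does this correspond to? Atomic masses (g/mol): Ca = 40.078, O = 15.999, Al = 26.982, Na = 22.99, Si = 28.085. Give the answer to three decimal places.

4.08 wt% Na2O ÷ 61.979 g/mol = 0.06583 mol, giving 0.13166 Na and 0.06583 O.
13.23 wt% CaO ÷ 56.077 g/mol = 0.23593 mol, giving 0.23593 Ca and 0.23593 O.
30.79 wt% Al2O3 ÷ 101.961 g/mol = 0.30198 mol, giving 0.60396 Al and 0.90594 O.
52.17 wt% SiO2 ÷ 60.083 g/mol = 0.86830 mol, giving 0.86830 Si and 1.73660 O.
Oxygen sums to 2.94430; scaling by 8/2.94430 = 2.71711 puts the formula on 8 O.
Al: 0.60396 × 2.71711 = 1.641 atoms per formula unit.

1.641 Al apfu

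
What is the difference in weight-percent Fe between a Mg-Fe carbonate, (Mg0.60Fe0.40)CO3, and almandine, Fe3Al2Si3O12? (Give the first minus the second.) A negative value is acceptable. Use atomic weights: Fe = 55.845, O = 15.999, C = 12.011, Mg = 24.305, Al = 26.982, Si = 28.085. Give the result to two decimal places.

-10.61 percentage points

First mineral: 22.338 g Fe in 96.929 g formula = 23.05 wt% Fe.
Second mineral: 167.535 g Fe in 497.742 g formula = 33.66 wt% Fe.
23.05% − 33.66% gives a difference of -10.61 percentage points.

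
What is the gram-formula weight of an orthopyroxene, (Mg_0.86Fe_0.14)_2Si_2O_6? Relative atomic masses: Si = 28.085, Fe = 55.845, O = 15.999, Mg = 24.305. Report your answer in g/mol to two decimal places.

The formula mass is the sum 1.72*24.305 + 0.28*55.845 + 2*28.085 + 6*15.999.

209.61 g/mol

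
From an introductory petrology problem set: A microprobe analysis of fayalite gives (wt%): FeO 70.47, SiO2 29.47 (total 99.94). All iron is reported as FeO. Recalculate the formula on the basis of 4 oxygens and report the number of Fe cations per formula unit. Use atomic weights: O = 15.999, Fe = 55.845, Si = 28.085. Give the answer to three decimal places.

FeO (M=71.844): mol = 0.98088; Fe = 0.98088, O = 0.98088.
SiO2 (M=60.083): mol = 0.49049; Si = 0.49049, O = 0.98098.
ΣO = 1.96186; factor = 4/ΣO = 2.03888.
Fe apfu = 0.98088 × 2.03888 = 2.000.

2.000 Fe apfu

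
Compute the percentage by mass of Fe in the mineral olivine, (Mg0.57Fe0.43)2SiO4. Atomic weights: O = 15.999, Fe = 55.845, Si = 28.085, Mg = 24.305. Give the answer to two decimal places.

28.62 mass %

Formula mass = 1.14×24.305 + 0.86×55.845 + 1×28.085 + 4×15.999 = 167.815 g/mol, of which 48.027 g is Fe.
So Fe makes up 48.027/167.815 = 0.2862 of the mass, i.e. 28.62%.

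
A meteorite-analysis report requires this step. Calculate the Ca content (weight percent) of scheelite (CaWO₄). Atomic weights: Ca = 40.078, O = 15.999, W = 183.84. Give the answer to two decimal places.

Formula mass = 1×40.078 + 1×183.84 + 4×15.999 = 287.914 g/mol, of which 40.078 g is Ca.
So Ca makes up 40.078/287.914 = 0.1392 of the mass, i.e. 13.92%.

13.92 weight percent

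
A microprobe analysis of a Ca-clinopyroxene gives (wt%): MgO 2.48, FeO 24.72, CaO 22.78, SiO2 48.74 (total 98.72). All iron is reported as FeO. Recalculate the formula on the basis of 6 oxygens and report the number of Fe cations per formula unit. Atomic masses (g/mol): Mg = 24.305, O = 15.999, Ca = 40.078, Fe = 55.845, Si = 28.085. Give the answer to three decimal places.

0.848 Fe apfu

2.48 wt% MgO ÷ 40.304 g/mol = 0.06153 mol, giving 0.06153 Mg and 0.06153 O.
24.72 wt% FeO ÷ 71.844 g/mol = 0.34408 mol, giving 0.34408 Fe and 0.34408 O.
22.78 wt% CaO ÷ 56.077 g/mol = 0.40623 mol, giving 0.40623 Ca and 0.40623 O.
48.74 wt% SiO2 ÷ 60.083 g/mol = 0.81121 mol, giving 0.81121 Si and 1.62242 O.
Oxygen sums to 2.43426; scaling by 6/2.43426 = 2.46481 puts the formula on 6 O.
Fe: 0.34408 × 2.46481 = 0.848 atoms per formula unit.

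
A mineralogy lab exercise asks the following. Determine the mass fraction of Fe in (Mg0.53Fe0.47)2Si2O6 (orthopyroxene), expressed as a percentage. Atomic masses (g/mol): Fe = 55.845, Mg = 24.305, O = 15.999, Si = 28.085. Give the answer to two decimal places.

M((Mg0.53Fe0.47)2Si2O6) = 230.422 g/mol.
Fe contributes 0.94 × 55.845 = 52.494 g per mole.
52.494/230.422 = 0.2278 → 22.78%.

22.78 weight percent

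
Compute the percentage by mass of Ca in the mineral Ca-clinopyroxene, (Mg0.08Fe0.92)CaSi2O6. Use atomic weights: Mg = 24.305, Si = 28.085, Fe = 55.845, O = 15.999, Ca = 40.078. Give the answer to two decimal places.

Formula mass = 0.08*24.305 + 0.92*55.845 + 1*40.078 + 2*28.085 + 6*15.999 = 245.564 g/mol, of which 40.078 g is Ca.
So Ca makes up 40.078/245.564 = 0.1632 of the mass, i.e. 16.32%.

16.32 weight percent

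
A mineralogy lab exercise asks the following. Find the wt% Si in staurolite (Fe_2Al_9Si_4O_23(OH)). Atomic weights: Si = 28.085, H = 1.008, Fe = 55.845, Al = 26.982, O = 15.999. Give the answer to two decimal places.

M(Fe_2Al_9Si_4O_23(OH)) = 851.852 g/mol.
Si contributes 4 × 28.085 = 112.340 g per mole.
112.340/851.852 = 0.1319 → 13.19%.

13.19 weight percent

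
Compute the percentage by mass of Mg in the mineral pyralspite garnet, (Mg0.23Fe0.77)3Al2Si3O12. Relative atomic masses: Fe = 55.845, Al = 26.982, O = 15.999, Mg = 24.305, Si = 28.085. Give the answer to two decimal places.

M((Mg0.23Fe0.77)3Al2Si3O12) = 475.979 g/mol.
Mg contributes 0.69 × 24.305 = 16.770 g per mole.
16.770/475.979 = 0.0352 → 3.52%.

3.52 wt%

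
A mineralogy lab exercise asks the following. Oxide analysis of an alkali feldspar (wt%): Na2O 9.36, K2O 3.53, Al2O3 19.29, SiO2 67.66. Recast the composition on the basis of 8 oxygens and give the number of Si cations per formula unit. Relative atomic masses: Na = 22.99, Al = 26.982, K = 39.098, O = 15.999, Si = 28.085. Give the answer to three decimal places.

Na2O (M=61.979): mol = 0.15102; Na = 0.30204, O = 0.15102.
K2O (M=94.195): mol = 0.03748; K = 0.07496, O = 0.03748.
Al2O3 (M=101.961): mol = 0.18919; Al = 0.37838, O = 0.56757.
SiO2 (M=60.083): mol = 1.12611; Si = 1.12611, O = 2.25222.
ΣO = 3.00829; factor = 8/ΣO = 2.65932.
Si apfu = 1.12611 × 2.65932 = 2.995.

2.995 Si apfu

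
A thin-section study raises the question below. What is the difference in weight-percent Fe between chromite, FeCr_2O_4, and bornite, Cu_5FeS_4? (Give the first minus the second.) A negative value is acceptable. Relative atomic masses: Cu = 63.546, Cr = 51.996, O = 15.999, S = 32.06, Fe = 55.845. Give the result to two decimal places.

M(FeCr_2O_4) = 223.833 g/mol, so wt% Fe = 55.845/223.833 × 100 = 24.95%.
M(Cu_5FeS_4) = 501.815 g/mol, so wt% Fe = 55.845/501.815 × 100 = 11.13%.
24.95 − 11.13 = 13.82 pp.

13.82 percentage points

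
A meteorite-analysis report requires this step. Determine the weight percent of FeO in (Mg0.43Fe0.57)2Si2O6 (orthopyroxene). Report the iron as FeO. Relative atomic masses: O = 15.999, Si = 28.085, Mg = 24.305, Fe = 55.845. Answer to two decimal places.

Molar mass of (Mg0.43Fe0.57)2Si2O6 = 0.86×24.305 + 1.14×55.845 + 2×28.085 + 6×15.999 = 236.730 g/mol.
Each formula unit contains 1.14 Fe, equivalent to 1.14/1 = 1.1400 mol FeO.
M(FeO) = 1×55.845 + 1×15.999 = 71.844 g/mol.
Mass of FeO per formula unit = 1.1400 × 71.844 = 81.902 g.
FeO wt% = 81.902 / 236.730 × 100 = 34.60%.

34.60 wt%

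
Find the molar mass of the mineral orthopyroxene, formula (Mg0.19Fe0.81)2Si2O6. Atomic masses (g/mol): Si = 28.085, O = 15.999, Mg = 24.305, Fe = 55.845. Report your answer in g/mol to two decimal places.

M = 0.38·24.305 + 1.62·55.845 + 2·28.085 + 6·15.999

251.87 g/mol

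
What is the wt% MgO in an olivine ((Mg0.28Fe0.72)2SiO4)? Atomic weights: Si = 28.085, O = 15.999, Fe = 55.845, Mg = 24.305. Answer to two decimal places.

12.13 wt%

M((Mg0.28Fe0.72)2SiO4) = 186.109 g/mol; M(MgO) = 40.304 g/mol.
Moles MgO per formula unit = 0.56 Mg ÷ 1 = 0.5600.
MgO fraction = (0.5600 × 40.304) / 186.109 = 22.570/186.109 = 0.1213.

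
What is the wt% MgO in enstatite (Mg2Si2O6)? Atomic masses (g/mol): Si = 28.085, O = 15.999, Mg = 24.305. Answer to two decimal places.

40.15 wt%

Molar mass of Mg2Si2O6 = 2×24.305 + 2×28.085 + 6×15.999 = 200.774 g/mol.
Each formula unit contains 2 Mg, equivalent to 2/1 = 2.0000 mol MgO.
M(MgO) = 1×24.305 + 1×15.999 = 40.304 g/mol.
Mass of MgO per formula unit = 2.0000 × 40.304 = 80.608 g.
MgO wt% = 80.608 / 200.774 × 100 = 40.15%.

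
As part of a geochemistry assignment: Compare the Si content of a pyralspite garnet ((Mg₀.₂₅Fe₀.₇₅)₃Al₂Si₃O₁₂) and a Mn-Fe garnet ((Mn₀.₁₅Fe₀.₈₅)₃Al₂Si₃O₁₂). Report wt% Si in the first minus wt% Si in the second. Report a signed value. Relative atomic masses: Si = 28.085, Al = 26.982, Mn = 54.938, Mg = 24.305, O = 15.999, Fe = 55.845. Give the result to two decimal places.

0.83 percentage points

First mineral: 84.255 g Si in 474.087 g formula = 17.77 wt% Si.
Second mineral: 84.255 g Si in 497.334 g formula = 16.94 wt% Si.
17.77% − 16.94% gives a difference of 0.83 percentage points.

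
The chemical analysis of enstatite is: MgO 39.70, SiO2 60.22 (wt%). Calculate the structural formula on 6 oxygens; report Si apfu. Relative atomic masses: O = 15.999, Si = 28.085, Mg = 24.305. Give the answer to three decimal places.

2.012 Si apfu

39.70 wt% MgO ÷ 40.304 g/mol = 0.98501 mol, giving 0.98501 Mg and 0.98501 O.
60.22 wt% SiO2 ÷ 60.083 g/mol = 1.00228 mol, giving 1.00228 Si and 2.00456 O.
Oxygen sums to 2.98957; scaling by 6/2.98957 = 2.00698 puts the formula on 6 O.
Si: 1.00228 × 2.00698 = 2.012 atoms per formula unit.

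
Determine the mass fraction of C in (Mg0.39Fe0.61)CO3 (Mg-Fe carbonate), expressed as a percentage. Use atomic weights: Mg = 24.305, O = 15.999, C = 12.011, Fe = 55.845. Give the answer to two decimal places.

Molar mass of (Mg0.39Fe0.61)CO3: 0.39×24.305 + 0.61×55.845 + 1×12.011 + 3×15.999 = 103.552 g/mol.
Mass of C per formula unit: 1 × 12.011 = 12.011 g.
Weight fraction C = 12.011 / 103.552 = 0.1160.

11.60 mass %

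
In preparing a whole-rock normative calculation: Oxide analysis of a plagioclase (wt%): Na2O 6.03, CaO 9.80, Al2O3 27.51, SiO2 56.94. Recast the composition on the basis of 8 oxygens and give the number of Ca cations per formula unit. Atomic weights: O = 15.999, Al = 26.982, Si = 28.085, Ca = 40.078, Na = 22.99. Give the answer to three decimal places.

0.470 Ca apfu

Na2O: 6.03/61.979 = 0.09729 mol → 0.19458 mol Na, 0.09729 mol O.
CaO: 9.80/56.077 = 0.17476 mol → 0.17476 mol Ca, 0.17476 mol O.
Al2O3: 27.51/101.961 = 0.26981 mol → 0.53962 mol Al, 0.80943 mol O.
SiO2: 56.94/60.083 = 0.94769 mol → 0.94769 mol Si, 1.89538 mol O.
Total oxygen = 2.97686 mol. Normalization factor = 8/2.97686 = 2.68740.
Ca per 8 O = 0.17476 × 2.68740 = 0.470.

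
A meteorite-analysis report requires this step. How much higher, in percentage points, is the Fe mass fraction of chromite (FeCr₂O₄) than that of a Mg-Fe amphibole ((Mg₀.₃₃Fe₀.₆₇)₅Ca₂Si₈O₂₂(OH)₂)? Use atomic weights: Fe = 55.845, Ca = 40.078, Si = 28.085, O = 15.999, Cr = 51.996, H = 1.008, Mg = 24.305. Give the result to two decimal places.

M(FeCr₂O₄) = 223.833 g/mol, so wt% Fe = 55.845/223.833 × 100 = 24.95%.
M((Mg₀.₃₃Fe₀.₆₇)₅Ca₂Si₈O₂₂(OH)₂) = 918.012 g/mol, so wt% Fe = 187.081/918.012 × 100 = 20.38%.
24.95 − 20.38 = 4.57 pp.

4.57 percentage points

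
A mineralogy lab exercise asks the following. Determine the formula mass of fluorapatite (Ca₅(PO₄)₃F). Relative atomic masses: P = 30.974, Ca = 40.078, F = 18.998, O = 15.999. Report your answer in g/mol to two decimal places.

504.30 g/mol

M = 5·40.078 + 3·30.974 + 12·15.999 + 1·18.998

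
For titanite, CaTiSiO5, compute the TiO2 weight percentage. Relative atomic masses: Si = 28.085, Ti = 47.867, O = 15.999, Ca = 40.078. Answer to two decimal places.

40.74 wt%

Molar mass of CaTiSiO5 = 1·40.078 + 1·47.867 + 1·28.085 + 5·15.999 = 196.025 g/mol.
Each formula unit contains 1 Ti, equivalent to 1/1 = 1.0000 mol TiO2.
M(TiO2) = 1×47.867 + 2×15.999 = 79.865 g/mol.
Mass of TiO2 per formula unit = 1.0000 × 79.865 = 79.865 g.
TiO2 wt% = 79.865 / 196.025 × 100 = 40.74%.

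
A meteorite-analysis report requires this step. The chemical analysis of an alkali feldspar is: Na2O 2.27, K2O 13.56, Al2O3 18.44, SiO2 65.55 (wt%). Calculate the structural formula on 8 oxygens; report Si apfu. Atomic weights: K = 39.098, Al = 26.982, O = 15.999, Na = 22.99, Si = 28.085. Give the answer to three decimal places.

Na2O (M=61.979): mol = 0.03663; Na = 0.07326, O = 0.03663.
K2O (M=94.195): mol = 0.14396; K = 0.28792, O = 0.14396.
Al2O3 (M=101.961): mol = 0.18085; Al = 0.36170, O = 0.54255.
SiO2 (M=60.083): mol = 1.09099; Si = 1.09099, O = 2.18198.
ΣO = 2.90512; factor = 8/ΣO = 2.75376.
Si apfu = 1.09099 × 2.75376 = 3.004.

3.004 Si apfu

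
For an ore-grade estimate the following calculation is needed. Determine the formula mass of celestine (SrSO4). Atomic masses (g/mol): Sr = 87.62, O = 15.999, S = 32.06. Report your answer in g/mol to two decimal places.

Sr: 1 × 87.62 = 87.6200
S: 1 × 32.06 = 32.0600
O: 4 × 15.999 = 63.9960
Summing the contributions gives the formula mass.

183.68 g/mol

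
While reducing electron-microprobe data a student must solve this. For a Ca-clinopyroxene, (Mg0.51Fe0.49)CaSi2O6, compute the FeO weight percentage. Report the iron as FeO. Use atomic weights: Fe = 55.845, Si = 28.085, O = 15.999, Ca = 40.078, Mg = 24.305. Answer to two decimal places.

Formula mass = 232.002 g/mol.
0.49 Fe → 0.4900 mol FeO per formula unit; M(FeO) = 71.844, so FeO mass = 35.204 g.
35.204/232.002 × 100 = 15.17 wt%.

15.17 wt%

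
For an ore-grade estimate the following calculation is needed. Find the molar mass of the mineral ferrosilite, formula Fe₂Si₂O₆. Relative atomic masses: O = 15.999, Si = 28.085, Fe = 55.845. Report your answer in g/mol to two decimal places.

263.85 g/mol

The formula mass is the sum 2(55.845) + 2(28.085) + 6(15.999).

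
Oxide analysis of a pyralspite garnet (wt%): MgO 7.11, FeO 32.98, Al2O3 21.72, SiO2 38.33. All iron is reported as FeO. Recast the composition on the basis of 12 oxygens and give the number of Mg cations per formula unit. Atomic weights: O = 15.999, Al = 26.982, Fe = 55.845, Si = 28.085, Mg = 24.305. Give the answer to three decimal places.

MgO (M=40.304): mol = 0.17641; Mg = 0.17641, O = 0.17641.
FeO (M=71.844): mol = 0.45905; Fe = 0.45905, O = 0.45905.
Al2O3 (M=101.961): mol = 0.21302; Al = 0.42604, O = 0.63906.
SiO2 (M=60.083): mol = 0.63795; Si = 0.63795, O = 1.27590.
ΣO = 2.55042; factor = 12/ΣO = 4.70511.
Mg apfu = 0.17641 × 4.70511 = 0.830.

0.830 Mg apfu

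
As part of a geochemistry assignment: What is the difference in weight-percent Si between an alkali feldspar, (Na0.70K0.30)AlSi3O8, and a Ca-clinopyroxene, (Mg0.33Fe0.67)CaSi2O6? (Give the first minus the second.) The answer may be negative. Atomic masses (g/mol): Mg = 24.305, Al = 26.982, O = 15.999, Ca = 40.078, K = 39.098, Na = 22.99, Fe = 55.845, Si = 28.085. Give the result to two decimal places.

7.92 percentage points

Si in (Na0.70K0.30)AlSi3O8: molar mass 267.051 g/mol; 3×28.085 = 84.255 g → 31.55 wt%.
Si in (Mg0.33Fe0.67)CaSi2O6: molar mass 237.679 g/mol; 2×28.085 = 56.170 g → 23.63 wt%.
Difference = 31.55 − 23.63 = 7.92 percentage points.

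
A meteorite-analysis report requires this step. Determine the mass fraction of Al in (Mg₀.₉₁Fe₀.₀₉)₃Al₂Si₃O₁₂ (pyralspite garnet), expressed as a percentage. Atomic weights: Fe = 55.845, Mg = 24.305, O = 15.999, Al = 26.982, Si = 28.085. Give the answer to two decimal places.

13.11 weight percent

Formula mass = 2.73·24.305 + 0.27·55.845 + 2·26.982 + 3·28.085 + 12·15.999 = 411.638 g/mol, of which 53.964 g is Al.
So Al makes up 53.964/411.638 = 0.1311 of the mass, i.e. 13.11%.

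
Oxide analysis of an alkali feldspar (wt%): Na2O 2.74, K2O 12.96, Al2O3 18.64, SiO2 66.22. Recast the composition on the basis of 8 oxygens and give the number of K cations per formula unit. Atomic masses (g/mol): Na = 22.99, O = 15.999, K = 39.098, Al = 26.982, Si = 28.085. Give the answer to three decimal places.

0.750 K apfu

Na2O: 2.74/61.979 = 0.04421 mol → 0.08842 mol Na, 0.04421 mol O.
K2O: 12.96/94.195 = 0.13759 mol → 0.27518 mol K, 0.13759 mol O.
Al2O3: 18.64/101.961 = 0.18281 mol → 0.36562 mol Al, 0.54843 mol O.
SiO2: 66.22/60.083 = 1.10214 mol → 1.10214 mol Si, 2.20428 mol O.
Total oxygen = 2.93451 mol. Normalization factor = 8/2.93451 = 2.72618.
K per 8 O = 0.27518 × 2.72618 = 0.750.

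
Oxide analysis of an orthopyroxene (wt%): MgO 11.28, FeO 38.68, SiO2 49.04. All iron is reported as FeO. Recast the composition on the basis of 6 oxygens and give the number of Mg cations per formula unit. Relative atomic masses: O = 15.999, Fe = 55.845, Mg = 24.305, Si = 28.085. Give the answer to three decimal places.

0.685 Mg apfu

MgO: 11.28/40.304 = 0.27987 mol → 0.27987 mol Mg, 0.27987 mol O.
FeO: 38.68/71.844 = 0.53839 mol → 0.53839 mol Fe, 0.53839 mol O.
SiO2: 49.04/60.083 = 0.81620 mol → 0.81620 mol Si, 1.63240 mol O.
Total oxygen = 2.45066 mol. Normalization factor = 6/2.45066 = 2.44832.
Mg per 6 O = 0.27987 × 2.44832 = 0.685.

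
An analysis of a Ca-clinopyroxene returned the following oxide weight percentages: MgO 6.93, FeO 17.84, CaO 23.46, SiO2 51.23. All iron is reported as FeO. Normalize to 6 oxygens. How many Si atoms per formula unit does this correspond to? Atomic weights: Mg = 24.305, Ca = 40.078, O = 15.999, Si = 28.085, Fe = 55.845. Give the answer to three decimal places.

2.011 Si apfu

MgO: 6.93/40.304 = 0.17194 mol → 0.17194 mol Mg, 0.17194 mol O.
FeO: 17.84/71.844 = 0.24832 mol → 0.24832 mol Fe, 0.24832 mol O.
CaO: 23.46/56.077 = 0.41835 mol → 0.41835 mol Ca, 0.41835 mol O.
SiO2: 51.23/60.083 = 0.85265 mol → 0.85265 mol Si, 1.70530 mol O.
Total oxygen = 2.54391 mol. Normalization factor = 6/2.54391 = 2.35857.
Si per 6 O = 0.85265 × 2.35857 = 2.011.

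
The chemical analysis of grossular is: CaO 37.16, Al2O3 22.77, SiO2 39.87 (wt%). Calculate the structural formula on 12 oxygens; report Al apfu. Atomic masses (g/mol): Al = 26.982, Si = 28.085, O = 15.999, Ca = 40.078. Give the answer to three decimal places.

CaO: 37.16/56.077 = 0.66266 mol → 0.66266 mol Ca, 0.66266 mol O.
Al2O3: 22.77/101.961 = 0.22332 mol → 0.44664 mol Al, 0.66996 mol O.
SiO2: 39.87/60.083 = 0.66358 mol → 0.66358 mol Si, 1.32716 mol O.
Total oxygen = 2.65978 mol. Normalization factor = 12/2.65978 = 4.51165.
Al per 12 O = 0.44664 × 4.51165 = 2.015.

2.015 Al apfu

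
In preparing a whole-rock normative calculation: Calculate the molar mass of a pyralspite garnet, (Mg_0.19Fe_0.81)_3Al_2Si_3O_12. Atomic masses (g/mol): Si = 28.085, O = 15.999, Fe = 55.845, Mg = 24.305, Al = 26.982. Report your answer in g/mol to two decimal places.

The formula mass is the sum 0.57×24.305 + 2.43×55.845 + 2×26.982 + 3×28.085 + 12×15.999.

479.76 g/mol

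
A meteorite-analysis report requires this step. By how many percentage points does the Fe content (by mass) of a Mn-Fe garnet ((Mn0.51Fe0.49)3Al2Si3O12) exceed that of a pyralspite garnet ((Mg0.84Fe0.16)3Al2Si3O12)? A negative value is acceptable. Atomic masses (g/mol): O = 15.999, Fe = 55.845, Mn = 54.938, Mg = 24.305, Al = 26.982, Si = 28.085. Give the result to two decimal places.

First mineral: 82.092 g Fe in 496.354 g formula = 16.54 wt% Fe.
Second mineral: 26.806 g Fe in 418.261 g formula = 6.41 wt% Fe.
16.54% − 6.41% gives a difference of 10.13 percentage points.

10.13 percentage points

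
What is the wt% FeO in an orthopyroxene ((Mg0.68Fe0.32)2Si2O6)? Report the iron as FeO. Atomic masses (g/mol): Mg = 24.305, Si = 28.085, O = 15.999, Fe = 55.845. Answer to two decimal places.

M((Mg0.68Fe0.32)2Si2O6) = 220.960 g/mol; M(FeO) = 71.844 g/mol.
Moles FeO per formula unit = 0.64 Fe ÷ 1 = 0.6400.
FeO fraction = (0.6400 × 71.844) / 220.960 = 45.980/220.960 = 0.2081.

20.81 wt%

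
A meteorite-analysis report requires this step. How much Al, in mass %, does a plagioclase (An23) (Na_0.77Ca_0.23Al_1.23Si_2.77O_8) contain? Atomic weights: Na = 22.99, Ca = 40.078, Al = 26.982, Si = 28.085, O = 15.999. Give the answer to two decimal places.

M(Na_0.77Ca_0.23Al_1.23Si_2.77O_8) = 265.896 g/mol.
Al contributes 1.23 × 26.982 = 33.188 g per mole.
33.188/265.896 = 0.1248 → 12.48%.

12.48 mass %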